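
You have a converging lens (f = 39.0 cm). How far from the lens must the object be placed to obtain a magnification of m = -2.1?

m = −d_i/d_o ⇒ d_i = −m·d_o.
1/f = 1/d_o + 1/d_i = 1/d_o − 1/(m·d_o) = (1 − 1/m)/d_o, so d_o = f(1 − 1/m) = (39.00)(1 − 1/(-2.1)) = 57.6 cm.

57.6 cm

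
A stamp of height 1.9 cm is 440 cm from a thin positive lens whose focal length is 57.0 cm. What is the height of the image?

1/d_i = 1/f − 1/d_o = 1/(57.00) − 1/(440) = 0.01527, so d_i = 65.48 cm.
m = −d_i/d_o = -0.1488.
|h_i| = |m|·h_o = 0.1488 × 1.9 = 0.283 cm. The image is real, inverted and reduced, on the far side of the lens.

0.283 cm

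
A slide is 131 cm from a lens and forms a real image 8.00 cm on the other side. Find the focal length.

Real image ⇒ d_i = +8.00 cm.
1/f = 1/d_o + 1/d_i = 1/(131) + 1/(8.00) = 0.1326, so f = 7.54 cm.
Since f is positive, the lens is converging.

f = 7.54 cm (converging)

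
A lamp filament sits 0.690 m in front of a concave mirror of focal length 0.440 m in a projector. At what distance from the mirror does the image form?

Mirror equation: 1/q = 1/f − 1/p = 1/(0.4400) − 1/(0.690) = 2.273 − 1.449 = 0.8235, so q = 1.21 m.
The image is real, inverted and enlarged, in front of the mirror.

1.21 m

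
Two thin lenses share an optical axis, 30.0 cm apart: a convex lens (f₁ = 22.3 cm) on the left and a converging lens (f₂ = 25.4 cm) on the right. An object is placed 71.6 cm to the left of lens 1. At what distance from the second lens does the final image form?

Lens 1: 1/d_i1 = 1/f₁ − 1/d_o1 = 1/(22.3) − 1/(71.6) = 0.03088, so d_i1 = 32.39 cm.
The intermediate image is 32.39 cm to the right of lens 1, which lies 2.390 cm to the right of lens 2 — a virtual object — so d_o2 = −2.390 cm.
Lens 2: 1/d_i2 = 1/f₂ − 1/d_o2 = 1/(25.4) − 1/(-2.390) = 0.4578, so d_i2 = 2.18 cm.
The final image is real, 2.18 cm to the right of lens 2 (overall magnification ≈ -0.41).

2.18 cm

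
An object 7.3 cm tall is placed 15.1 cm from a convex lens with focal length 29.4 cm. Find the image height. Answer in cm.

15.0 cm

1/d_i = 1/f − 1/d_o = 1/(29.40) − 1/(15.1) = -0.03221, so d_i = -31.04 cm.
m = −d_i/d_o = +2.056.
|h_i| = |m|·h_o = 2.056 × 7.3 = 15.0 cm. The image is virtual, upright and enlarged, on the same side as the object.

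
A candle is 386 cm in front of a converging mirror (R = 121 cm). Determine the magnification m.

m = -0.186

f = R/2 = 121/2 = 60.50 cm.
1/d_i = 1/f − 1/d_o = 1/(60.50) − 1/(386) = 0.01394, so d_i = 71.75 cm.
m = −d_i/d_o = −(71.75)/(386) = -0.186.
The image is real, inverted and reduced, in front of the mirror.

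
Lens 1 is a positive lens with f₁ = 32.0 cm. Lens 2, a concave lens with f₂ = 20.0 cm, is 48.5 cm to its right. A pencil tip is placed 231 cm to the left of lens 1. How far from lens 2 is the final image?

Lens 1: 1/d_i1 = 1/f₁ − 1/d_o1 = 1/(32.0) − 1/(231) = 0.02692, so d_i1 = 37.15 cm.
The intermediate image is 37.15 cm to the right of lens 1, which is 48.5 − (37.15) = 11.35 cm to the left of lens 2, so d_o2 = +11.35 cm.
Lens 2 is diverging, so f₂ = −20.0 cm.
Lens 2: 1/d_i2 = 1/f₂ − 1/d_o2 = 1/(-20.0) − 1/(11.35) = -0.1381, so d_i2 = -7.24 cm.
The final image is virtual, 7.24 cm to the left of lens 2 (overall magnification ≈ -0.10).

7.24 cm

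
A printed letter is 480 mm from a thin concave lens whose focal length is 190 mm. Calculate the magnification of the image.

m = +0.284

For a concave lens, f = -190 mm.
1/d_i = 1/f − 1/d_o = 1/(-190.0) − 1/(480) = -0.007346, so d_i = -136.1 mm.
m = −d_i/d_o = −(-136.1)/(480) = +0.284.
The image is virtual, upright and reduced, on the same side as the object.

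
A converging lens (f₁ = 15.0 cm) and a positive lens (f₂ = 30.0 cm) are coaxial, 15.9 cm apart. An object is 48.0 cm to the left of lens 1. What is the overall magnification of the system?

Lens 1: 1/d_i1 = 1/(15.0) − 1/(48.0) = 0.04583, so d_i1 = 21.82 cm; m₁ = −d_i1/d_o1 = -0.4546.
d_o2 = 15.9 − (21.82) = -5.920 cm (virtual object).
Lens 2: 1/d_i2 = 1/(30.0) − 1/(-5.920) = 0.2023, so d_i2 = 4.944 cm; m₂ = −d_i2/d_o2 = +0.8352.
m = m₁·m₂ = (-0.4546)(+0.8352) = -0.380.

m = -0.380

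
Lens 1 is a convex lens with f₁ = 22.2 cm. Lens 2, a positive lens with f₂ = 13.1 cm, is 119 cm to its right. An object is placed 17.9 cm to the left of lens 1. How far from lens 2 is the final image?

14.0 cm

Lens 1: 1/d_i1 = 1/f₁ − 1/d_o1 = 1/(22.2) − 1/(17.9) = -0.01082, so d_i1 = -92.41 cm.
The intermediate image is 92.41 cm to the left of lens 1 (virtual), which is 119 − (-92.41) = 211.4 cm to the left of lens 2, so d_o2 = +211.4 cm.
Lens 2: 1/d_i2 = 1/f₂ − 1/d_o2 = 1/(13.1) − 1/(211.4) = 0.07161, so d_i2 = 14.0 cm.
The final image is real, 14.0 cm to the right of lens 2 (overall magnification ≈ -0.34).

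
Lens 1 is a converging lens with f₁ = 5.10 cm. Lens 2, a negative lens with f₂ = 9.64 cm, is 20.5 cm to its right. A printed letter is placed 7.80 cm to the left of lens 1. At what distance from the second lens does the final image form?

Lens 1: 1/d_i1 = 1/f₁ − 1/d_o1 = 1/(5.10) − 1/(7.80) = 0.06787, so d_i1 = 14.73 cm.
The intermediate image is 14.73 cm to the right of lens 1, which is 20.5 − (14.73) = 5.770 cm to the left of lens 2, so d_o2 = +5.770 cm.
Lens 2 is diverging, so f₂ = −9.64 cm.
Lens 2: 1/d_i2 = 1/f₂ − 1/d_o2 = 1/(-9.64) − 1/(5.770) = -0.2770, so d_i2 = -3.61 cm.
The final image is virtual, 3.61 cm to the left of lens 2 (overall magnification ≈ -1.2).

3.61 cm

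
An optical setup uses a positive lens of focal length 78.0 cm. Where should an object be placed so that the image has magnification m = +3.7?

56.9 cm

m = −d_i/d_o ⇒ d_i = −m·d_o.
1/f = 1/d_o + 1/d_i = 1/d_o − 1/(m·d_o) = (1 − 1/m)/d_o, so d_o = f(1 − 1/m) = (78.00)(1 − 1/(+3.7)) = 56.9 cm.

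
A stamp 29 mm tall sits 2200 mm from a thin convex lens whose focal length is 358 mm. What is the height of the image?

5.64 mm

1/d_i = 1/f − 1/d_o = 1/(358.0) − 1/(2200) = 0.002339, so d_i = 427.6 mm.
m = −d_i/d_o = -0.1944.
|h_i| = |m|·h_o = 0.1944 × 29 = 5.64 mm. The image is real, inverted and reduced, on the far side of the lens.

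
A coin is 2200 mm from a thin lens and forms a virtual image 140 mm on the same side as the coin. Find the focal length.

Virtual image ⇒ d_i = −140 mm.
1/f = 1/d_o + 1/d_i = 1/(2200) + 1/(-140) = -0.006688, so f = -150 mm.
Since f is negative, the thin lens is diverging.

f = -150 mm (diverging)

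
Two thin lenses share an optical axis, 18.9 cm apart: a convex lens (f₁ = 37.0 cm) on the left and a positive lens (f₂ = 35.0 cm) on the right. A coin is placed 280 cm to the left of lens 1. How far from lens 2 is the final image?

Lens 1: 1/d_i1 = 1/f₁ − 1/d_o1 = 1/(37.0) − 1/(280) = 0.02346, so d_i1 = 42.63 cm.
The intermediate image is 42.63 cm to the right of lens 1, which lies 23.73 cm to the right of lens 2 — a virtual object — so d_o2 = −23.73 cm.
Lens 2: 1/d_i2 = 1/f₂ − 1/d_o2 = 1/(35.0) − 1/(-23.73) = 0.07071, so d_i2 = 14.1 cm.
The final image is real, 14.1 cm to the right of lens 2 (overall magnification ≈ -0.091).

14.1 cm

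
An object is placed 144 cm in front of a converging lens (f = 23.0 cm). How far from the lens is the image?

27.4 cm

Thin-lens equation: 1/q = 1/f − 1/p = 1/(23.00) − 1/(144) = 0.04348 − 0.006944 = 0.03653, so q = 27.4 cm.
The image is real, inverted and reduced, on the far side of the lens.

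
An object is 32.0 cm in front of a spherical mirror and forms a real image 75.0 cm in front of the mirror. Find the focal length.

f = 22.4 cm (concave)

Real image ⇒ d_i = +75.0 cm.
1/f = 1/d_o + 1/d_i = 1/(32.0) + 1/(75.0) = 0.04458, so f = 22.4 cm.
Since f is positive, the spherical mirror is concave.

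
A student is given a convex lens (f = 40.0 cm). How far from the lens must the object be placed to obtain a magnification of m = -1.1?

76.4 cm

m = −d_i/d_o ⇒ d_i = −m·d_o.
1/f = 1/d_o + 1/d_i = 1/d_o − 1/(m·d_o) = (1 − 1/m)/d_o, so d_o = f(1 − 1/m) = (40.00)(1 − 1/(-1.1)) = 76.4 cm.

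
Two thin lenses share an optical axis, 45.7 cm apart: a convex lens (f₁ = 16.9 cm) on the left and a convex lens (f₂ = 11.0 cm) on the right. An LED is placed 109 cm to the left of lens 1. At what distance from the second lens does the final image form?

19.2 cm

Lens 1: 1/d_i1 = 1/f₁ − 1/d_o1 = 1/(16.9) − 1/(109) = 0.05000, so d_i1 = 20.00 cm.
The intermediate image is 20.00 cm to the right of lens 1, which is 45.7 − (20.00) = 25.70 cm to the left of lens 2, so d_o2 = +25.70 cm.
Lens 2: 1/d_i2 = 1/f₂ − 1/d_o2 = 1/(11.0) − 1/(25.70) = 0.05200, so d_i2 = 19.2 cm.
The final image is real, 19.2 cm to the right of lens 2 (overall magnification ≈ 0.14).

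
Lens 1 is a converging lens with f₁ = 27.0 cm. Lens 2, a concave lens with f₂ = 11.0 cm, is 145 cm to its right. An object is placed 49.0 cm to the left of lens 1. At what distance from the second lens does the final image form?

Lens 1: 1/d_i1 = 1/f₁ − 1/d_o1 = 1/(27.0) − 1/(49.0) = 0.01663, so d_i1 = 60.14 cm.
The intermediate image is 60.14 cm to the right of lens 1, which is 145 − (60.14) = 84.86 cm to the left of lens 2, so d_o2 = +84.86 cm.
Lens 2 is diverging, so f₂ = −11.0 cm.
Lens 2: 1/d_i2 = 1/f₂ − 1/d_o2 = 1/(-11.0) − 1/(84.86) = -0.1027, so d_i2 = -9.74 cm.
The final image is virtual, 9.74 cm to the left of lens 2 (overall magnification ≈ -0.14).

9.74 cm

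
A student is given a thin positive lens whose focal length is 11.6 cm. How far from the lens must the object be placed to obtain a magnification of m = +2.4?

6.77 cm

m = −d_i/d_o ⇒ d_i = −m·d_o.
1/f = 1/d_o + 1/d_i = 1/d_o − 1/(m·d_o) = (1 − 1/m)/d_o, so d_o = f(1 − 1/m) = (11.60)(1 − 1/(+2.4)) = 6.77 cm.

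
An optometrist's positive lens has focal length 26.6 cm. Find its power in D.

P = +3.76 D

f = 26.6 cm = 0.266 m.
P = 1/f = 1/(0.266 m) = +3.76 D.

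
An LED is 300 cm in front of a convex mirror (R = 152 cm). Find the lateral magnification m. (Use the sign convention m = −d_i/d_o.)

f = R/2 = 152/2 = 76.00 cm; for a convex mirror, f = -76.00 cm.
1/d_i = 1/f − 1/d_o = 1/(-76.00) − 1/(300) = -0.01649, so d_i = -60.64 cm.
m = −d_i/d_o = −(-60.64)/(300) = +0.202.
The image is virtual, upright and reduced, behind the mirror.

m = +0.202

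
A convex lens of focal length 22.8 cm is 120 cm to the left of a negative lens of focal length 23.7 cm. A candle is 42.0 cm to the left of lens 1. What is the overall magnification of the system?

Lens 1: 1/d_i1 = 1/(22.8) − 1/(42.0) = 0.02005, so d_i1 = 49.88 cm; m₁ = −d_i1/d_o1 = -1.188.
d_o2 = 120 − (49.88) = 70.12 cm.
f₂ = −23.7 cm (diverging).
Lens 2: 1/d_i2 = 1/(-23.7) − 1/(70.12) = -0.05646, so d_i2 = -17.71 cm; m₂ = −d_i2/d_o2 = +0.2526.
m = m₁·m₂ = (-1.188)(+0.2526) = -0.300.

m = -0.300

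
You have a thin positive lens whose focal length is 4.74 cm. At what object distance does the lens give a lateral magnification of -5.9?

5.54 cm

m = −d_i/d_o ⇒ d_i = −m·d_o.
1/f = 1/d_o + 1/d_i = 1/d_o − 1/(m·d_o) = (1 − 1/m)/d_o, so d_o = f(1 − 1/m) = (4.740)(1 − 1/(-5.9)) = 5.54 cm.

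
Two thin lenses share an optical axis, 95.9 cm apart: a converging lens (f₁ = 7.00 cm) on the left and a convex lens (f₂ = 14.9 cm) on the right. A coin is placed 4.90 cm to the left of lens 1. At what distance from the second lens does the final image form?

Lens 1: 1/d_i1 = 1/f₁ − 1/d_o1 = 1/(7.00) − 1/(4.90) = -0.06122, so d_i1 = -16.33 cm.
The intermediate image is 16.33 cm to the left of lens 1 (virtual), which is 95.9 − (-16.33) = 112.2 cm to the left of lens 2, so d_o2 = +112.2 cm.
Lens 2: 1/d_i2 = 1/f₂ − 1/d_o2 = 1/(14.9) − 1/(112.2) = 0.05820, so d_i2 = 17.2 cm.
The final image is real, 17.2 cm to the right of lens 2 (overall magnification ≈ -0.51).

17.2 cm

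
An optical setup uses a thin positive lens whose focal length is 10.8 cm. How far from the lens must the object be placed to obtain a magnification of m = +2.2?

5.89 cm

m = −d_i/d_o ⇒ d_i = −m·d_o.
1/f = 1/d_o + 1/d_i = 1/d_o − 1/(m·d_o) = (1 − 1/m)/d_o, so d_o = f(1 − 1/m) = (10.80)(1 − 1/(+2.2)) = 5.89 cm.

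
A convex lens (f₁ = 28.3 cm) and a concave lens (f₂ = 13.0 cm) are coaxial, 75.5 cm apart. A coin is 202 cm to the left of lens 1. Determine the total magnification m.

m = -0.0381

Lens 1: 1/d_i1 = 1/(28.3) − 1/(202) = 0.03039, so d_i1 = 32.91 cm; m₁ = −d_i1/d_o1 = -0.1629.
d_o2 = 75.5 − (32.91) = 42.59 cm.
f₂ = −13.0 cm (diverging).
Lens 2: 1/d_i2 = 1/(-13.0) − 1/(42.59) = -0.1004, so d_i2 = -9.960 cm; m₂ = −d_i2/d_o2 = +0.2339.
m = m₁·m₂ = (-0.1629)(+0.2339) = -0.0381.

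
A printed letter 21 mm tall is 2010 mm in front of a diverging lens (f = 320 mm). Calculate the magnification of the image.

m = +0.137

For a diverging lens, f = -320 mm.
1/d_i = 1/f − 1/d_o = 1/(-320.0) − 1/(2010) = -0.003623, so d_i = -276.1 mm.
m = −d_i/d_o = −(-276.1)/(2010) = +0.137.
The image is virtual, upright and reduced, on the same side as the object.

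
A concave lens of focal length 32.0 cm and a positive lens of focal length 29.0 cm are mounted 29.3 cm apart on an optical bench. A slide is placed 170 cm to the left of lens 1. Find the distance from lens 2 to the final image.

59.9 cm

Lens 1 is diverging, so f₁ = −32.0 cm.
Lens 1: 1/d_i1 = 1/f₁ − 1/d_o1 = 1/(-32.0) − 1/(170) = -0.03713, so d_i1 = -26.93 cm.
The intermediate image is 26.93 cm to the left of lens 1 (virtual), which is 29.3 − (-26.93) = 56.23 cm to the left of lens 2, so d_o2 = +56.23 cm.
Lens 2: 1/d_i2 = 1/f₂ − 1/d_o2 = 1/(29.0) − 1/(56.23) = 0.01670, so d_i2 = 59.9 cm.
The final image is real, 59.9 cm to the right of lens 2 (overall magnification ≈ -0.17).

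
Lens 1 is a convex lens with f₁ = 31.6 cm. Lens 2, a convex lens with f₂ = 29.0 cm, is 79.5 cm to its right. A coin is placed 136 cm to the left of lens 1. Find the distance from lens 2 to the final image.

119 cm

Lens 1: 1/d_i1 = 1/f₁ − 1/d_o1 = 1/(31.6) − 1/(136) = 0.02429, so d_i1 = 41.16 cm.
The intermediate image is 41.16 cm to the right of lens 1, which is 79.5 − (41.16) = 38.34 cm to the left of lens 2, so d_o2 = +38.34 cm.
Lens 2: 1/d_i2 = 1/f₂ − 1/d_o2 = 1/(29.0) − 1/(38.34) = 0.008400, so d_i2 = 119 cm.
The final image is real, 119 cm to the right of lens 2 (overall magnification ≈ 0.94).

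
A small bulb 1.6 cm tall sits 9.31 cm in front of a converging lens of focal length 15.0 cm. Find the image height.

4.22 cm

1/d_i = 1/f − 1/d_o = 1/(15.00) − 1/(9.31) = -0.04074, so d_i = -24.54 cm.
m = −d_i/d_o = +2.636.
|h_i| = |m|·h_o = 2.636 × 1.6 = 4.22 cm. The image is virtual, upright and enlarged, on the same side as the object.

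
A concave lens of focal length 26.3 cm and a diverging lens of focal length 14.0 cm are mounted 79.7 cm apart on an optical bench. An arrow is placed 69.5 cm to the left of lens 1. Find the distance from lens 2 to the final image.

12.3 cm

Lens 1 is diverging, so f₁ = −26.3 cm.
Lens 1: 1/d_i1 = 1/f₁ − 1/d_o1 = 1/(-26.3) − 1/(69.5) = -0.05241, so d_i1 = -19.08 cm.
The intermediate image is 19.08 cm to the left of lens 1 (virtual), which is 79.7 − (-19.08) = 98.78 cm to the left of lens 2, so d_o2 = +98.78 cm.
Lens 2 is diverging, so f₂ = −14.0 cm.
Lens 2: 1/d_i2 = 1/f₂ − 1/d_o2 = 1/(-14.0) − 1/(98.78) = -0.08155, so d_i2 = -12.3 cm.
The final image is virtual, 12.3 cm to the left of lens 2 (overall magnification ≈ 0.034).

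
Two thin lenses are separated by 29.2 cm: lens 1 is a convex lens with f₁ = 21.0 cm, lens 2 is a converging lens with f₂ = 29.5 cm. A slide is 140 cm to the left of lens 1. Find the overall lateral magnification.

Lens 1: 1/d_i1 = 1/(21.0) − 1/(140) = 0.04048, so d_i1 = 24.71 cm; m₁ = −d_i1/d_o1 = -0.1765.
d_o2 = 29.2 − (24.71) = 4.490 cm.
Lens 2: 1/d_i2 = 1/(29.5) − 1/(4.490) = -0.1888, so d_i2 = -5.296 cm; m₂ = −d_i2/d_o2 = +1.180.
m = m₁·m₂ = (-0.1765)(+1.180) = -0.208.

m = -0.208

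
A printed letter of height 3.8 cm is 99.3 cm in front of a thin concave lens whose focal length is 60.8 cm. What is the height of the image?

1.44 cm

For a concave lens, f = -60.8 cm.
1/d_i = 1/f − 1/d_o = 1/(-60.80) − 1/(99.3) = -0.02652, so d_i = -37.71 cm.
m = −d_i/d_o = +0.3798.
|h_i| = |m|·h_o = 0.3798 × 3.8 = 1.44 cm. The image is virtual, upright and reduced, on the same side as the object.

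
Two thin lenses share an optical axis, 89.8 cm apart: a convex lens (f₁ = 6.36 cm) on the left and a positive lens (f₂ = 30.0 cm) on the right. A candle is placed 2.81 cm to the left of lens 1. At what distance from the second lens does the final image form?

Lens 1: 1/d_i1 = 1/f₁ − 1/d_o1 = 1/(6.36) − 1/(2.81) = -0.1986, so d_i1 = -5.034 cm.
The intermediate image is 5.034 cm to the left of lens 1 (virtual), which is 89.8 − (-5.034) = 94.83 cm to the left of lens 2, so d_o2 = +94.83 cm.
Lens 2: 1/d_i2 = 1/f₂ − 1/d_o2 = 1/(30.0) − 1/(94.83) = 0.02279, so d_i2 = 43.9 cm.
The final image is real, 43.9 cm to the right of lens 2 (overall magnification ≈ -0.83).

43.9 cm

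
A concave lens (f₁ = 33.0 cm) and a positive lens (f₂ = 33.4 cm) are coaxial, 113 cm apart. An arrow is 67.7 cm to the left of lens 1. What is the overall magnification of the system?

m = -0.108

f₁ = −33.0 cm (diverging).
Lens 1: 1/d_i1 = 1/(-33.0) − 1/(67.7) = -0.04507, so d_i1 = -22.19 cm; m₁ = −d_i1/d_o1 = +0.3278.
d_o2 = 113 − (-22.19) = 135.2 cm.
Lens 2: 1/d_i2 = 1/(33.4) − 1/(135.2) = 0.02254, so d_i2 = 44.36 cm; m₂ = −d_i2/d_o2 = -0.3281.
m = m₁·m₂ = (+0.3278)(-0.3281) = -0.108.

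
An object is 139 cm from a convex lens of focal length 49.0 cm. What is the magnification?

1/d_i = 1/f − 1/d_o = 1/(49.00) − 1/(139) = 0.01321, so d_i = 75.68 cm.
m = −d_i/d_o = −(75.68)/(139) = -0.544.
The image is real, inverted and reduced, on the far side of the lens.

m = -0.544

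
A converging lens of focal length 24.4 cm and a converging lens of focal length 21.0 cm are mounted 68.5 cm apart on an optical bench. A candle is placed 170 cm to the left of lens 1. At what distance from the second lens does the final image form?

Lens 1: 1/d_i1 = 1/f₁ − 1/d_o1 = 1/(24.4) − 1/(170) = 0.03510, so d_i1 = 28.49 cm.
The intermediate image is 28.49 cm to the right of lens 1, which is 68.5 − (28.49) = 40.01 cm to the left of lens 2, so d_o2 = +40.01 cm.
Lens 2: 1/d_i2 = 1/f₂ − 1/d_o2 = 1/(21.0) − 1/(40.01) = 0.02263, so d_i2 = 44.2 cm.
The final image is real, 44.2 cm to the right of lens 2 (overall magnification ≈ 0.19).

44.2 cm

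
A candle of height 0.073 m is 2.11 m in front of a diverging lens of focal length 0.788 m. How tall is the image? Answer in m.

0.0198 m

For a diverging lens, f = -0.788 m.
1/d_i = 1/f − 1/d_o = 1/(-0.7880) − 1/(2.11) = -1.743, so d_i = -0.5737 m.
m = −d_i/d_o = +0.2719.
|h_i| = |m|·h_o = 0.2719 × 0.073 = 0.0198 m. The image is virtual, upright and reduced, on the same side as the object.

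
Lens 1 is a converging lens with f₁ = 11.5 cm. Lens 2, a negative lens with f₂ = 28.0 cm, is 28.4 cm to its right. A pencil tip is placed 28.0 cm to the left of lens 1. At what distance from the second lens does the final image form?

Lens 1: 1/d_i1 = 1/f₁ − 1/d_o1 = 1/(11.5) − 1/(28.0) = 0.05124, so d_i1 = 19.52 cm.
The intermediate image is 19.52 cm to the right of lens 1, which is 28.4 − (19.52) = 8.880 cm to the left of lens 2, so d_o2 = +8.880 cm.
Lens 2 is diverging, so f₂ = −28.0 cm.
Lens 2: 1/d_i2 = 1/f₂ − 1/d_o2 = 1/(-28.0) − 1/(8.880) = -0.1483, so d_i2 = -6.74 cm.
The final image is virtual, 6.74 cm to the left of lens 2 (overall magnification ≈ -0.53).

6.74 cm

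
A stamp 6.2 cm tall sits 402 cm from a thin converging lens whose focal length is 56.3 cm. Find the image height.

1.01 cm

1/d_i = 1/f − 1/d_o = 1/(56.30) − 1/(402) = 0.01527, so d_i = 65.47 cm.
m = −d_i/d_o = -0.1629.
|h_i| = |m|·h_o = 0.1629 × 6.2 = 1.01 cm. The image is real, inverted and reduced, on the far side of the lens.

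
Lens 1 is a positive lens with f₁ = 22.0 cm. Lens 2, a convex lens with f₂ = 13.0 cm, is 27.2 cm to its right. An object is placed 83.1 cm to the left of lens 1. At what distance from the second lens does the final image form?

2.25 cm

Lens 1: 1/d_i1 = 1/f₁ − 1/d_o1 = 1/(22.0) − 1/(83.1) = 0.03342, so d_i1 = 29.92 cm.
The intermediate image is 29.92 cm to the right of lens 1, which lies 2.720 cm to the right of lens 2 — a virtual object — so d_o2 = −2.720 cm.
Lens 2: 1/d_i2 = 1/f₂ − 1/d_o2 = 1/(13.0) − 1/(-2.720) = 0.4446, so d_i2 = 2.25 cm.
The final image is real, 2.25 cm to the right of lens 2 (overall magnification ≈ -0.30).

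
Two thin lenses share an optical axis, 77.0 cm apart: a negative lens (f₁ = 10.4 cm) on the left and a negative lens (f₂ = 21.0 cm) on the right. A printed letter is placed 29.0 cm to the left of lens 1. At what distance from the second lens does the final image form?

Lens 1 is diverging, so f₁ = −10.4 cm.
Lens 1: 1/d_i1 = 1/f₁ − 1/d_o1 = 1/(-10.4) − 1/(29.0) = -0.1306, so d_i1 = -7.655 cm.
The intermediate image is 7.655 cm to the left of lens 1 (virtual), which is 77.0 − (-7.655) = 84.66 cm to the left of lens 2, so d_o2 = +84.66 cm.
Lens 2 is diverging, so f₂ = −21.0 cm.
Lens 2: 1/d_i2 = 1/f₂ − 1/d_o2 = 1/(-21.0) − 1/(84.66) = -0.05943, so d_i2 = -16.8 cm.
The final image is virtual, 16.8 cm to the left of lens 2 (overall magnification ≈ 0.052).

16.8 cm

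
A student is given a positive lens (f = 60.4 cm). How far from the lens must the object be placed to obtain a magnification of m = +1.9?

28.6 cm

m = −d_i/d_o ⇒ d_i = −m·d_o.
1/f = 1/d_o + 1/d_i = 1/d_o − 1/(m·d_o) = (1 − 1/m)/d_o, so d_o = f(1 − 1/m) = (60.40)(1 − 1/(+1.9)) = 28.6 cm.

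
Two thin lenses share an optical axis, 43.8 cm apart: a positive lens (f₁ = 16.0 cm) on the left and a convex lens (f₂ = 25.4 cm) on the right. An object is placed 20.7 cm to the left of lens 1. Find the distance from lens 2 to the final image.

Lens 1: 1/d_i1 = 1/f₁ − 1/d_o1 = 1/(16.0) − 1/(20.7) = 0.01419, so d_i1 = 70.47 cm.
The intermediate image is 70.47 cm to the right of lens 1, which lies 26.67 cm to the right of lens 2 — a virtual object — so d_o2 = −26.67 cm.
Lens 2: 1/d_i2 = 1/f₂ − 1/d_o2 = 1/(25.4) − 1/(-26.67) = 0.07687, so d_i2 = 13.0 cm.
The final image is real, 13.0 cm to the right of lens 2 (overall magnification ≈ -1.7).

13.0 cm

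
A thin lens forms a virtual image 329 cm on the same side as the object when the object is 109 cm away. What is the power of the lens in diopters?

Virtual image ⇒ d_i = −329 cm.
1/f = 1/d_o + 1/d_i = 1/(109) + 1/(-329) = 0.006135 cm⁻¹.
f = 163.0 cm = 1.630 m, so P = 1/f = +0.613 D.

P = +0.613 D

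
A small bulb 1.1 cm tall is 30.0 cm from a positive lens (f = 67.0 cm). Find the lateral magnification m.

m = +1.81

1/d_i = 1/f − 1/d_o = 1/(67.00) − 1/(30.0) = -0.01841, so d_i = -54.32 cm.
m = −d_i/d_o = −(-54.32)/(30.0) = +1.81.
The image is virtual, upright and enlarged, on the same side as the object.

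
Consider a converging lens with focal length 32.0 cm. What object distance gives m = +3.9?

23.8 cm

m = −d_i/d_o ⇒ d_i = −m·d_o.
1/f = 1/d_o + 1/d_i = 1/d_o − 1/(m·d_o) = (1 − 1/m)/d_o, so d_o = f(1 − 1/m) = (32.00)(1 − 1/(+3.9)) = 23.8 cm.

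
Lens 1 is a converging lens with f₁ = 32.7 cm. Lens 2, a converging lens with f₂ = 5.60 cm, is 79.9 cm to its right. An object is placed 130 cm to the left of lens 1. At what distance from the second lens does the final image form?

Lens 1: 1/d_i1 = 1/f₁ − 1/d_o1 = 1/(32.7) − 1/(130) = 0.02289, so d_i1 = 43.69 cm.
The intermediate image is 43.69 cm to the right of lens 1, which is 79.9 − (43.69) = 36.21 cm to the left of lens 2, so d_o2 = +36.21 cm.
Lens 2: 1/d_i2 = 1/f₂ − 1/d_o2 = 1/(5.60) − 1/(36.21) = 0.1510, so d_i2 = 6.62 cm.
The final image is real, 6.62 cm to the right of lens 2 (overall magnification ≈ 0.061).

6.62 cm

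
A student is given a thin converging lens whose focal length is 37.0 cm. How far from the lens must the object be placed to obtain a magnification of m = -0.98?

m = −d_i/d_o ⇒ d_i = −m·d_o.
1/f = 1/d_o + 1/d_i = 1/d_o − 1/(m·d_o) = (1 − 1/m)/d_o, so d_o = f(1 − 1/m) = (37.00)(1 − 1/(-0.98)) = 74.8 cm.

74.8 cm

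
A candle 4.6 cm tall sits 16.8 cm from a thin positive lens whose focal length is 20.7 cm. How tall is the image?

24.4 cm

1/d_i = 1/f − 1/d_o = 1/(20.70) − 1/(16.8) = -0.01121, so d_i = -89.17 cm.
m = −d_i/d_o = +5.308.
|h_i| = |m|·h_o = 5.308 × 4.6 = 24.4 cm. The image is virtual, upright and enlarged, on the same side as the object.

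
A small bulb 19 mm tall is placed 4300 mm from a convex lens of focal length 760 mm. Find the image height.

4.08 mm

1/d_i = 1/f − 1/d_o = 1/(760.0) − 1/(4300) = 0.001083, so d_i = 923.2 mm.
m = −d_i/d_o = -0.2147.
|h_i| = |m|·h_o = 0.2147 × 19 = 4.08 mm. The image is real, inverted and reduced, on the far side of the lens.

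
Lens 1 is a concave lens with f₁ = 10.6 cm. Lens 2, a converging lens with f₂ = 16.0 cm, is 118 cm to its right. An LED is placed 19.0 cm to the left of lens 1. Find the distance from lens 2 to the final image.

Lens 1 is diverging, so f₁ = −10.6 cm.
Lens 1: 1/d_i1 = 1/f₁ − 1/d_o1 = 1/(-10.6) − 1/(19.0) = -0.1470, so d_i1 = -6.804 cm.
The intermediate image is 6.804 cm to the left of lens 1 (virtual), which is 118 − (-6.804) = 124.8 cm to the left of lens 2, so d_o2 = +124.8 cm.
Lens 2: 1/d_i2 = 1/f₂ − 1/d_o2 = 1/(16.0) − 1/(124.8) = 0.05449, so d_i2 = 18.4 cm.
The final image is real, 18.4 cm to the right of lens 2 (overall magnification ≈ -0.053).

18.4 cm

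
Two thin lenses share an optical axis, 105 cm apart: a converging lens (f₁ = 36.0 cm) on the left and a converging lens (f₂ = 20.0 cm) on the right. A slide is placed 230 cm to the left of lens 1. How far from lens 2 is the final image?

29.5 cm

Lens 1: 1/d_i1 = 1/f₁ − 1/d_o1 = 1/(36.0) − 1/(230) = 0.02343, so d_i1 = 42.68 cm.
The intermediate image is 42.68 cm to the right of lens 1, which is 105 − (42.68) = 62.32 cm to the left of lens 2, so d_o2 = +62.32 cm.
Lens 2: 1/d_i2 = 1/f₂ − 1/d_o2 = 1/(20.0) − 1/(62.32) = 0.03395, so d_i2 = 29.5 cm.
The final image is real, 29.5 cm to the right of lens 2 (overall magnification ≈ 0.088).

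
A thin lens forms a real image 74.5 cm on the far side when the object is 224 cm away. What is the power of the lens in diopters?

d_i = +74.5 cm.
1/f = 1/d_o + 1/d_i = 1/(224) + 1/(74.5) = 0.01789 cm⁻¹.
f = 55.91 cm = 0.5591 m, so P = 1/f = +1.79 D.

P = +1.79 D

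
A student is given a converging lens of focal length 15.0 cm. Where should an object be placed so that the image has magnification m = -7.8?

16.9 cm

m = −d_i/d_o ⇒ d_i = −m·d_o.
1/f = 1/d_o + 1/d_i = 1/d_o − 1/(m·d_o) = (1 − 1/m)/d_o, so d_o = f(1 − 1/m) = (15.00)(1 − 1/(-7.8)) = 16.9 cm.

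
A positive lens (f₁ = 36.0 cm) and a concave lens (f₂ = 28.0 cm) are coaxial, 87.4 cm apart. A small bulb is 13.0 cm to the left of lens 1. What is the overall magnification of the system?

Lens 1: 1/d_i1 = 1/(36.0) − 1/(13.0) = -0.04915, so d_i1 = -20.35 cm; m₁ = −d_i1/d_o1 = +1.565.
d_o2 = 87.4 − (-20.35) = 107.8 cm.
f₂ = −28.0 cm (diverging).
Lens 2: 1/d_i2 = 1/(-28.0) − 1/(107.8) = -0.04499, so d_i2 = -22.23 cm; m₂ = −d_i2/d_o2 = +0.2062.
m = m₁·m₂ = (+1.565)(+0.2062) = +0.323.

m = +0.323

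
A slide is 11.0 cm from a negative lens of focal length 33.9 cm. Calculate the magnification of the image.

m = +0.755

For a negative lens, f = -33.9 cm.
1/d_i = 1/f − 1/d_o = 1/(-33.90) − 1/(11.0) = -0.1204, so d_i = -8.305 cm.
m = −d_i/d_o = −(-8.305)/(11.0) = +0.755.
The image is virtual, upright and reduced, on the same side as the object.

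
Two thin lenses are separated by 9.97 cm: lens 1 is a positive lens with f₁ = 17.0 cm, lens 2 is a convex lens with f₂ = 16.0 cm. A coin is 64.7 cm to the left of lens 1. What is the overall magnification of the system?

Lens 1: 1/d_i1 = 1/(17.0) − 1/(64.7) = 0.04337, so d_i1 = 23.06 cm; m₁ = −d_i1/d_o1 = -0.3564.
d_o2 = 9.97 − (23.06) = -13.09 cm (virtual object).
Lens 2: 1/d_i2 = 1/(16.0) − 1/(-13.09) = 0.1389, so d_i2 = 7.200 cm; m₂ = −d_i2/d_o2 = +0.5500.
m = m₁·m₂ = (-0.3564)(+0.5500) = -0.196.

m = -0.196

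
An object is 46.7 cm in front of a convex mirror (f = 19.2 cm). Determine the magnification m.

For a convex mirror, f = -19.2 cm.
1/d_i = 1/f − 1/d_o = 1/(-19.20) − 1/(46.7) = -0.07350, so d_i = -13.61 cm.
m = −d_i/d_o = −(-13.61)/(46.7) = +0.291.
The image is virtual, upright and reduced, behind the mirror.

m = +0.291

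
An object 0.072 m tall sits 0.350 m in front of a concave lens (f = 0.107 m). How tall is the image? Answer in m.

For a concave lens, f = -0.107 m.
1/d_i = 1/f − 1/d_o = 1/(-0.1070) − 1/(0.350) = -12.20, so d_i = -0.08195 m.
m = −d_i/d_o = +0.2341.
|h_i| = |m|·h_o = 0.2341 × 0.072 = 0.0169 m. The image is virtual, upright and reduced, on the same side as the object.

0.0169 m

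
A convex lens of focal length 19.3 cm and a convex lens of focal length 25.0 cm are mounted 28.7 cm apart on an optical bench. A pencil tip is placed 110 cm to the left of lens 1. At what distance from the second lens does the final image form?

Lens 1: 1/d_i1 = 1/f₁ − 1/d_o1 = 1/(19.3) − 1/(110) = 0.04272, so d_i1 = 23.41 cm.
The intermediate image is 23.41 cm to the right of lens 1, which is 28.7 − (23.41) = 5.290 cm to the left of lens 2, so d_o2 = +5.290 cm.
Lens 2: 1/d_i2 = 1/f₂ − 1/d_o2 = 1/(25.0) − 1/(5.290) = -0.1490, so d_i2 = -6.71 cm.
The final image is virtual, 6.71 cm to the left of lens 2 (overall magnification ≈ -0.27).

6.71 cm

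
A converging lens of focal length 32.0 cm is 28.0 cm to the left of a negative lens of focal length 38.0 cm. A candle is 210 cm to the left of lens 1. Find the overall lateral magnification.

Lens 1: 1/d_i1 = 1/(32.0) − 1/(210) = 0.02649, so d_i1 = 37.75 cm; m₁ = −d_i1/d_o1 = -0.1798.
d_o2 = 28.0 − (37.75) = -9.750 cm (virtual object).
f₂ = −38.0 cm (diverging).
Lens 2: 1/d_i2 = 1/(-38.0) − 1/(-9.750) = 0.07625, so d_i2 = 13.12 cm; m₂ = −d_i2/d_o2 = +1.345.
m = m₁·m₂ = (-0.1798)(+1.345) = -0.242.

m = -0.242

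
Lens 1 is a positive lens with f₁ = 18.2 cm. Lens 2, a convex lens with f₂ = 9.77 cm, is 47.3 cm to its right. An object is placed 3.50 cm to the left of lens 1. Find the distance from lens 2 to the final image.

Lens 1: 1/d_i1 = 1/f₁ − 1/d_o1 = 1/(18.2) − 1/(3.50) = -0.2308, so d_i1 = -4.333 cm.
The intermediate image is 4.333 cm to the left of lens 1 (virtual), which is 47.3 − (-4.333) = 51.63 cm to the left of lens 2, so d_o2 = +51.63 cm.
Lens 2: 1/d_i2 = 1/f₂ − 1/d_o2 = 1/(9.77) − 1/(51.63) = 0.08299, so d_i2 = 12.1 cm.
The final image is real, 12.1 cm to the right of lens 2 (overall magnification ≈ -0.29).

12.1 cm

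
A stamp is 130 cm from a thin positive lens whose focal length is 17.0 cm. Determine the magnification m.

m = -0.150

1/d_i = 1/f − 1/d_o = 1/(17.00) − 1/(130) = 0.05113, so d_i = 19.56 cm.
m = −d_i/d_o = −(19.56)/(130) = -0.150.
The image is real, inverted and reduced, on the far side of the lens.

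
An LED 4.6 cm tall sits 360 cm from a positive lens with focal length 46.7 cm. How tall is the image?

1/d_i = 1/f − 1/d_o = 1/(46.70) − 1/(360) = 0.01864, so d_i = 53.66 cm.
m = −d_i/d_o = -0.1491.
|h_i| = |m|·h_o = 0.1491 × 4.6 = 0.686 cm. The image is real, inverted and reduced, on the far side of the lens.

0.686 cm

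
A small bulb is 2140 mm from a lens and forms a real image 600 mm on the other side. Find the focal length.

f = 469 mm (converging)

Real image ⇒ d_i = +600 mm.
1/f = 1/d_o + 1/d_i = 1/(2140) + 1/(600) = 0.002134, so f = 469 mm.
Since f is positive, the lens is converging.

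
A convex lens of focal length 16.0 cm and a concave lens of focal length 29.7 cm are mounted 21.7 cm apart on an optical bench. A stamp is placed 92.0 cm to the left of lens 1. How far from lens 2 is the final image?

Lens 1: 1/d_i1 = 1/f₁ − 1/d_o1 = 1/(16.0) − 1/(92.0) = 0.05163, so d_i1 = 19.37 cm.
The intermediate image is 19.37 cm to the right of lens 1, which is 21.7 − (19.37) = 2.330 cm to the left of lens 2, so d_o2 = +2.330 cm.
Lens 2 is diverging, so f₂ = −29.7 cm.
Lens 2: 1/d_i2 = 1/f₂ − 1/d_o2 = 1/(-29.7) − 1/(2.330) = -0.4629, so d_i2 = -2.16 cm.
The final image is virtual, 2.16 cm to the left of lens 2 (overall magnification ≈ -0.20).

2.16 cm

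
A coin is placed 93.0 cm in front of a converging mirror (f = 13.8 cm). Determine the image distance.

16.2 cm

Mirror equation: 1/v = 1/f − 1/u = 1/(13.80) − 1/(93.0) = 0.07246 − 0.01075 = 0.06171, so v = 16.2 cm.
The image is real, inverted and reduced, in front of the mirror.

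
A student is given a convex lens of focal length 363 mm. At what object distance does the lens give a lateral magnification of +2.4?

m = −d_i/d_o ⇒ d_i = −m·d_o.
1/f = 1/d_o + 1/d_i = 1/d_o − 1/(m·d_o) = (1 − 1/m)/d_o, so d_o = f(1 − 1/m) = (363.0)(1 − 1/(+2.4)) = 212 mm.

212 mm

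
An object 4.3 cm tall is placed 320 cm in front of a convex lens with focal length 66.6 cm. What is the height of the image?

1/d_i = 1/f − 1/d_o = 1/(66.60) − 1/(320) = 0.01189, so d_i = 84.10 cm.
m = −d_i/d_o = -0.2628.
|h_i| = |m|·h_o = 0.2628 × 4.3 = 1.13 cm. The image is real, inverted and reduced, on the far side of the lens.

1.13 cm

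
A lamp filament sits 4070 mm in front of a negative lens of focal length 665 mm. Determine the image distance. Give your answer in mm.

572 mm

For a negative lens, f = -665 mm.
Lens equation: 1/d_i = 1/f − 1/d_o = 1/(-665.0) − 1/(4070) = -0.001504 − 0.0002457 = -0.001749, so d_i = -572 mm.
The image is virtual, upright and reduced, on the same side as the object.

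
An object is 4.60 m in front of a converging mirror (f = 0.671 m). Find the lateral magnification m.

m = -0.171

1/d_i = 1/f − 1/d_o = 1/(0.6710) − 1/(4.60) = 1.273, so d_i = 0.7856 m.
m = −d_i/d_o = −(0.7856)/(4.60) = -0.171.
The image is real, inverted and reduced, in front of the mirror.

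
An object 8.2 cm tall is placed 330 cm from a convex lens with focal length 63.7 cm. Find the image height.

1/d_i = 1/f − 1/d_o = 1/(63.70) − 1/(330) = 0.01267, so d_i = 78.94 cm.
m = −d_i/d_o = -0.2392.
|h_i| = |m|·h_o = 0.2392 × 8.2 = 1.96 cm. The image is real, inverted and reduced, on the far side of the lens.

1.96 cm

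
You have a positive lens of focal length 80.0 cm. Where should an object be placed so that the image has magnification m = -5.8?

m = −d_i/d_o ⇒ d_i = −m·d_o.
1/f = 1/d_o + 1/d_i = 1/d_o − 1/(m·d_o) = (1 − 1/m)/d_o, so d_o = f(1 − 1/m) = (80.00)(1 − 1/(-5.8)) = 93.8 cm.

93.8 cm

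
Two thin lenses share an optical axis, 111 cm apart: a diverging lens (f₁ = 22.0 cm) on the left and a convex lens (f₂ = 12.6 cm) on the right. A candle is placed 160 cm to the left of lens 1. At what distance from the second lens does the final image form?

13.9 cm

Lens 1 is diverging, so f₁ = −22.0 cm.
Lens 1: 1/d_i1 = 1/f₁ − 1/d_o1 = 1/(-22.0) − 1/(160) = -0.05170, so d_i1 = -19.34 cm.
The intermediate image is 19.34 cm to the left of lens 1 (virtual), which is 111 − (-19.34) = 130.3 cm to the left of lens 2, so d_o2 = +130.3 cm.
Lens 2: 1/d_i2 = 1/f₂ − 1/d_o2 = 1/(12.6) − 1/(130.3) = 0.07169, so d_i2 = 13.9 cm.
The final image is real, 13.9 cm to the right of lens 2 (overall magnification ≈ -0.013).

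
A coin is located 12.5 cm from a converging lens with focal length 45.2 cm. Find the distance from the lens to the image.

Thin-lens equation: 1/q = 1/f − 1/p = 1/(45.20) − 1/(12.5) = 0.02212 − 0.08000 = -0.05788, so q = -17.3 cm.
The image is virtual, upright and enlarged, on the same side as the object.

17.3 cm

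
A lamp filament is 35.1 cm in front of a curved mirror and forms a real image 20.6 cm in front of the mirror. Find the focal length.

f = 13.0 cm (concave)

Real image ⇒ d_i = +20.6 cm.
1/f = 1/d_o + 1/d_i = 1/(35.1) + 1/(20.6) = 0.07703, so f = 13.0 cm.
Since f is positive, the curved mirror is concave.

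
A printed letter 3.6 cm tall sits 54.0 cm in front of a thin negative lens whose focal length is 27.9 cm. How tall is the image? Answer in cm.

For a negative lens, f = -27.9 cm.
1/d_i = 1/f − 1/d_o = 1/(-27.90) − 1/(54.0) = -0.05436, so d_i = -18.40 cm.
m = −d_i/d_o = +0.3407.
|h_i| = |m|·h_o = 0.3407 × 3.6 = 1.23 cm. The image is virtual, upright and reduced, on the same side as the object.

1.23 cm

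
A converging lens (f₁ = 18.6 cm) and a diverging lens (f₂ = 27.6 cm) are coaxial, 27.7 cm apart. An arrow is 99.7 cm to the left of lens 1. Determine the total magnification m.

m = -0.195

Lens 1: 1/d_i1 = 1/(18.6) − 1/(99.7) = 0.04373, so d_i1 = 22.87 cm; m₁ = −d_i1/d_o1 = -0.2294.
d_o2 = 27.7 − (22.87) = 4.830 cm.
f₂ = −27.6 cm (diverging).
Lens 2: 1/d_i2 = 1/(-27.6) − 1/(4.830) = -0.2433, so d_i2 = -4.111 cm; m₂ = −d_i2/d_o2 = +0.8511.
m = m₁·m₂ = (-0.2294)(+0.8511) = -0.195.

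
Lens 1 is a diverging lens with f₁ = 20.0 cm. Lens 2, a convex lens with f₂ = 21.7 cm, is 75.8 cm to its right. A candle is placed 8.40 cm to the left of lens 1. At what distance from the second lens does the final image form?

Lens 1 is diverging, so f₁ = −20.0 cm.
Lens 1: 1/d_i1 = 1/f₁ − 1/d_o1 = 1/(-20.0) − 1/(8.40) = -0.1690, so d_i1 = -5.915 cm.
The intermediate image is 5.915 cm to the left of lens 1 (virtual), which is 75.8 − (-5.915) = 81.72 cm to the left of lens 2, so d_o2 = +81.72 cm.
Lens 2: 1/d_i2 = 1/f₂ − 1/d_o2 = 1/(21.7) − 1/(81.72) = 0.03385, so d_i2 = 29.5 cm.
The final image is real, 29.5 cm to the right of lens 2 (overall magnification ≈ -0.25).

29.5 cm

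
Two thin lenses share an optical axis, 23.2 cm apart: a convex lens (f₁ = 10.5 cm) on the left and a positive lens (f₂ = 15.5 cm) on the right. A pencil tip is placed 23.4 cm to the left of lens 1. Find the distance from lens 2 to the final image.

5.67 cm

Lens 1: 1/d_i1 = 1/f₁ − 1/d_o1 = 1/(10.5) − 1/(23.4) = 0.05250, so d_i1 = 19.05 cm.
The intermediate image is 19.05 cm to the right of lens 1, which is 23.2 − (19.05) = 4.150 cm to the left of lens 2, so d_o2 = +4.150 cm.
Lens 2: 1/d_i2 = 1/f₂ − 1/d_o2 = 1/(15.5) − 1/(4.150) = -0.1764, so d_i2 = -5.67 cm.
The final image is virtual, 5.67 cm to the left of lens 2 (overall magnification ≈ -1.1).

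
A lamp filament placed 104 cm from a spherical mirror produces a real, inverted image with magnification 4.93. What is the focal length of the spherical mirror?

m = −d_i/d_o ⇒ d_i = −m·d_o = −(-4.93)·(104) = 512.7 cm.
1/f = 1/d_o + 1/d_i = 1/(104) + 1/(512.7) = 0.01157, so f = 86.5 cm.
Since f is positive, the spherical mirror is concave.

f = 86.5 cm (concave)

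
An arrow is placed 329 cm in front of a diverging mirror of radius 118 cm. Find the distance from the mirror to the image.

50.0 cm

f = R/2 = 118/2 = 59.00 cm; for a diverging mirror, f = -59.00 cm.
Mirror equation: 1/q = 1/f − 1/p = 1/(-59.00) − 1/(329) = -0.01695 − 0.003040 = -0.01999, so q = -50.0 cm.
The image is virtual, upright and reduced, behind the mirror.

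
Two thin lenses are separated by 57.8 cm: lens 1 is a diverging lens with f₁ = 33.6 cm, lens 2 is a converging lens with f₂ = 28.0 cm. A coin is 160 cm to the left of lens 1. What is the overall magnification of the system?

f₁ = −33.6 cm (diverging).
Lens 1: 1/d_i1 = 1/(-33.6) − 1/(160) = -0.03601, so d_i1 = -27.77 cm; m₁ = −d_i1/d_o1 = +0.1736.
d_o2 = 57.8 − (-27.77) = 85.57 cm.
Lens 2: 1/d_i2 = 1/(28.0) − 1/(85.57) = 0.02403, so d_i2 = 41.62 cm; m₂ = −d_i2/d_o2 = -0.4864.
m = m₁·m₂ = (+0.1736)(-0.4864) = -0.0844.

m = -0.0844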